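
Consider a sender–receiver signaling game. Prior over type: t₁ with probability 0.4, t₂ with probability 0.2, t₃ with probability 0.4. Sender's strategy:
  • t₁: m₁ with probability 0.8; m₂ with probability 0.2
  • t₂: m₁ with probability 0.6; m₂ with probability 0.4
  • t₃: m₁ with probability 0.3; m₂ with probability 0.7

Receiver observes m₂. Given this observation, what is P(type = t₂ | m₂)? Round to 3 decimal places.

P(m₂) = 0.4·0.2 + 0.2·0.4 + 0.4·0.7 = 0.44
P(t₂ | m₂) = (0.2·0.4) / 0.44 = 0.08 / 0.44 = 0.181818

0.182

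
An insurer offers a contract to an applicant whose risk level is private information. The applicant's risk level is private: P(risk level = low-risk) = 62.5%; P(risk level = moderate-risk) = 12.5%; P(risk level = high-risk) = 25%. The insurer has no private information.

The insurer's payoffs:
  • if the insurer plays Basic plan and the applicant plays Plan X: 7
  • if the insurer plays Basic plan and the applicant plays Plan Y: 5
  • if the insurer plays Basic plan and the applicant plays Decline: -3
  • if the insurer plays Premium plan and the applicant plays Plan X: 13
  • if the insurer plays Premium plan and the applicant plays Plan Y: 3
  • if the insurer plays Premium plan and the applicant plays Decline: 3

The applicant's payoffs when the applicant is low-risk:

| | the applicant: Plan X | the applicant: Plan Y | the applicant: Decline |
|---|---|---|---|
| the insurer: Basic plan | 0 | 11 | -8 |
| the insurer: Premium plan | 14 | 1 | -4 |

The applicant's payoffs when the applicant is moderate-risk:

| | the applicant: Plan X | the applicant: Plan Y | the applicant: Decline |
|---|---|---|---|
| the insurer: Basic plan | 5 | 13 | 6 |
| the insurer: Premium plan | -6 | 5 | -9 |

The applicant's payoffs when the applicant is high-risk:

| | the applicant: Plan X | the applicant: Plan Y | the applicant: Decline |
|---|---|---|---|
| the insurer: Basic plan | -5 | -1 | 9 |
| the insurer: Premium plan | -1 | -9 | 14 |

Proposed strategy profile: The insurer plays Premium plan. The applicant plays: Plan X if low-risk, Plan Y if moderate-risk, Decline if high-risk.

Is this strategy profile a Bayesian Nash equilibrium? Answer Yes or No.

A profile is a BNE iff every type of every player is best-responding given beliefs about the other side.
The insurer plays Premium plan: E[Premium plan] = 0.625·(13) + 0.125·(3) + 0.25·(3) = 9.25; E[Basic plan] = 4.25. Best-responding. ✓
The applicant (risk level low-risk), facing Premium plan: Plan X gives 14, Plan Y gives 1, Decline gives -4. Proposed Plan X is best. ✓
The applicant (risk level moderate-risk), facing Premium plan: Plan X gives -6, Plan Y gives 5, Decline gives -9. Proposed Plan Y is best. ✓
The applicant (risk level high-risk), facing Premium plan: Plan X gives -1, Plan Y gives -9, Decline gives 14. Proposed Decline is best. ✓

Yes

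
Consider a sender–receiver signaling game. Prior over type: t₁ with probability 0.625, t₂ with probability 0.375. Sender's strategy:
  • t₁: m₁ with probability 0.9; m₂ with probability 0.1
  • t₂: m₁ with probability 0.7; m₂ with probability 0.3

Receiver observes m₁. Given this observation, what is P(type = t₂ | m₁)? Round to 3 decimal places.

0.318

P(m₁) = 0.625·0.9 + 0.375·0.7 = 0.825
P(t₂ | m₁) = (0.375·0.7) / 0.825 = 0.2625 / 0.825 = 0.318182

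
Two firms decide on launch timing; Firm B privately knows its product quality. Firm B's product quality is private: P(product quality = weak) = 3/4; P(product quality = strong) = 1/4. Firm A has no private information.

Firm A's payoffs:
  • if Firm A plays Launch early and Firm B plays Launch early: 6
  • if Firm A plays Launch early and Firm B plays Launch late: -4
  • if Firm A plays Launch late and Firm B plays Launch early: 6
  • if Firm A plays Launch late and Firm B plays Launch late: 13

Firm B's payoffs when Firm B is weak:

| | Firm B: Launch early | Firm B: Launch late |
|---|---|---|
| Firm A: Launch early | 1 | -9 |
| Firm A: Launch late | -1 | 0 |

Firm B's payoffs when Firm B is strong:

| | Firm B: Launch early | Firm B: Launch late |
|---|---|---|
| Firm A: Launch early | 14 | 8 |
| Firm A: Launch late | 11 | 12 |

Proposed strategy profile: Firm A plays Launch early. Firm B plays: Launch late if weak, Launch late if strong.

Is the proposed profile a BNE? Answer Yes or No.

No

Firm A plays Launch early: E[Launch early] = 3/4·(-4) + 1/4·(-4) = -4; E[Launch late] = 13. Not best-responding. ✗
Firm B (product quality weak), facing Launch early: Launch early gives 1, Launch late gives -9. Proposed Launch late is not best — profitable deviation exists. ✗
Firm B (product quality strong), facing Launch early: Launch early gives 14, Launch late gives 8. Proposed Launch late is not best — profitable deviation exists. ✗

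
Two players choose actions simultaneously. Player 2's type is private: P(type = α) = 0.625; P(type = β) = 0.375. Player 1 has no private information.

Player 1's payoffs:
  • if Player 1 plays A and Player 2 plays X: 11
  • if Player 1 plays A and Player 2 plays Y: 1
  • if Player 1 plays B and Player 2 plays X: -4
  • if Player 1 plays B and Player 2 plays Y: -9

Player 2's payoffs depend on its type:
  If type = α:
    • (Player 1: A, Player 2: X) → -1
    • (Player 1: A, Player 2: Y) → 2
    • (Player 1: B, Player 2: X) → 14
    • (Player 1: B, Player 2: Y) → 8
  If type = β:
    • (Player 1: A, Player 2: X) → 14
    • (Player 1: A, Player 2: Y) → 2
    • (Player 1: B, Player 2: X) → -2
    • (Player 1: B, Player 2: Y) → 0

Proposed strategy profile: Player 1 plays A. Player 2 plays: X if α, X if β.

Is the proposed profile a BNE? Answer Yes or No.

No

A profile is a BNE iff every type of every player is best-responding given beliefs about the other side.
Player 1 plays A: E[A] = 0.625·(11) + 0.375·(11) = 11; E[B] = -4. Best-responding. ✓
Player 2 (type α), facing A: X gives -1, Y gives 2. Proposed X is not best — profitable deviation exists. ✗
Player 2 (type β), facing A: X gives 14, Y gives 2. Proposed X is best. ✓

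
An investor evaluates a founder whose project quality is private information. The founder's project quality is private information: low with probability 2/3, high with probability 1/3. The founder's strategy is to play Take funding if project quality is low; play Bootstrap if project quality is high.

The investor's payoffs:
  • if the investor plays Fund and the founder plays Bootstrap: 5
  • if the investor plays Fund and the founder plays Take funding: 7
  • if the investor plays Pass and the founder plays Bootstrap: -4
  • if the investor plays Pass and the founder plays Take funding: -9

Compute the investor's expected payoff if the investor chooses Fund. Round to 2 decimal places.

6.33

Take the expectation over the founder's project quality, weighting each type's action by its prior probability.
E[Fund] = 2/3·7 + 1/3·5 = 14/3 + 5/3 = 19/3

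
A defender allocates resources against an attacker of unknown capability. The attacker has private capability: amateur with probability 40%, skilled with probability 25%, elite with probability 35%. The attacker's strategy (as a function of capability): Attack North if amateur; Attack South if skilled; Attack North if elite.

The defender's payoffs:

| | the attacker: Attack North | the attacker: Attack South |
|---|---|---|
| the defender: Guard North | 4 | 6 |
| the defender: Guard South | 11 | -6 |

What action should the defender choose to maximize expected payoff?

Guard South

Compute the defender's expected payoff for each action, taking the expectation over the attacker's type.
E[Guard North] = 0.4·(4) + 0.25·(6) + 0.35·(4) = 4.5
E[Guard South] = 0.4·(11) + 0.25·(-6) + 0.35·(11) = 6.75
Best response: Guard South (6.75 is the largest).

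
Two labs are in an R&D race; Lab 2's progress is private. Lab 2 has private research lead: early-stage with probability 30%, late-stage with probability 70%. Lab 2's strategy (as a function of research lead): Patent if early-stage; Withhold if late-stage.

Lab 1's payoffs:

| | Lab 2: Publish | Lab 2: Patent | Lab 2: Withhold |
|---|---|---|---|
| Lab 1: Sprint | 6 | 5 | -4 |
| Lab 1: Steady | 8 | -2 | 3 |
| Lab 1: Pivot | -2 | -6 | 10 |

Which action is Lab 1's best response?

Pivot

E[Sprint] = 0.3·(5) + 0.7·(-4) = -1.3
E[Steady] = 0.3·(-2) + 0.7·(3) = 1.5
E[Pivot] = 0.3·(-6) + 0.7·(10) = 5.2
Best response: Pivot (5.2 is the largest).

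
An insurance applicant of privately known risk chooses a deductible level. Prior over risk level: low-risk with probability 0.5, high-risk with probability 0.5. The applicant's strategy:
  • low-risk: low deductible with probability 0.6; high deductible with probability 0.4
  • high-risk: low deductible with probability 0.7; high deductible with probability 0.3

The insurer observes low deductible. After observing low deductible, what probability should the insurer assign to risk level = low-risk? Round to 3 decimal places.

P(low deductible) = 0.5·0.6 + 0.5·0.7 = 0.65
P(low-risk | low deductible) = (0.5·0.6) / 0.65 = 0.3 / 0.65 = 0.461538

0.462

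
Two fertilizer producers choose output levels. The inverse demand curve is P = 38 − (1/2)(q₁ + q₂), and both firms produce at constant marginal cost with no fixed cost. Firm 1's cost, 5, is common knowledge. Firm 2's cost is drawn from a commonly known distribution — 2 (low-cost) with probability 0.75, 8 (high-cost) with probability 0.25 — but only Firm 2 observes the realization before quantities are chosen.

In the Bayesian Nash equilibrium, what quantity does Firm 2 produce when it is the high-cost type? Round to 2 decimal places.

19.50

Firm 2 with cost c maximizes (38 − (1/2)(q₁+q₂) − c)·q₂, giving q₂(c) = (38 − c − (1/2)q₁).
E[c₂] = 0.75·2 + 0.25·8 = 3.5
Firm 1's FOC against E[q₂] yields q₁ = (38 − 2·5 + E[c₂])/(3/2) = (38 − 10 + 3.5)/(3/2) = 21.
q₂(high-cost) = (38 − 8 − (1/2)·21) = 19.5.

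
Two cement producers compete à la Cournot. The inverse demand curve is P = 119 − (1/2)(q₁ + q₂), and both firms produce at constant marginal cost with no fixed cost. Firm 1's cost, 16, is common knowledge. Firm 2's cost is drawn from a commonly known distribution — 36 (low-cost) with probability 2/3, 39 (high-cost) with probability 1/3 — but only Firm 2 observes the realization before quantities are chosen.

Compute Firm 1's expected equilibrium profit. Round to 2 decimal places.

3416.89

Type-c best response for Firm 2: q₂(c) = (119 − c) − q₁/2.
Firm 1 maximizes expected profit; its first-order condition is 119 − q₁ − (1/2)E[q₂] − 16 = 0.
Substituting E[q₂] and solving: E[c₂] = 37, so q₁ = (119 − 2·16 + 37)/(3/2) = 82.6667.
E[P] = 119 − (1/2)·(q₁ + E[q₂]) = 57.3333; Firm 1's expected profit = (E[P] − 16)·q₁ = (57.3333 − 16)·82.6667 = 3416.89.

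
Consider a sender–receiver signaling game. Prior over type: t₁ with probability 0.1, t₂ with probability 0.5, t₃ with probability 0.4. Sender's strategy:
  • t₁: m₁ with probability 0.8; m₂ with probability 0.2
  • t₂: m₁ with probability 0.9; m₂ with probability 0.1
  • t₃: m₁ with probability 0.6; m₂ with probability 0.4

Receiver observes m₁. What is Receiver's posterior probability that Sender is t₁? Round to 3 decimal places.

P(m₁) = 0.1·0.8 + 0.5·0.9 + 0.4·0.6 = 0.77
P(t₁ | m₁) = (0.1·0.8) / 0.77 = 0.08 / 0.77 = 0.103896

0.104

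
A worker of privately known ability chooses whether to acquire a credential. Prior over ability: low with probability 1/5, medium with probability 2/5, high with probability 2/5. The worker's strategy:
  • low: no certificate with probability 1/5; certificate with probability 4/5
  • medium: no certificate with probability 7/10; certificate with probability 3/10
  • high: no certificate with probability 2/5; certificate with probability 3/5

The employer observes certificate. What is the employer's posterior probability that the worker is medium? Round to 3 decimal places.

0.231

P(certificate) = (1/5)·(4/5) + (2/5)·(3/10) + (2/5)·(3/5) = 13/25
P(medium | certificate) = ((2/5)·(3/10)) / (13/25) = (3/25) / (13/25) = 3/13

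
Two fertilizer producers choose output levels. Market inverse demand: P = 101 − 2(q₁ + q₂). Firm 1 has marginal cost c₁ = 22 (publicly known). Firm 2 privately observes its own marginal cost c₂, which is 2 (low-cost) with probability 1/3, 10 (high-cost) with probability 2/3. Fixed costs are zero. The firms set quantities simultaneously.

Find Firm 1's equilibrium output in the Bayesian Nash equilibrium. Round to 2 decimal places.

Type-c best response for Firm 2: q₂(c) = (101 − c)/4 − q₁/2.
Firm 1 maximizes expected profit; its first-order condition is 101 − 4q₁ − 2E[q₂] − 22 = 0.
Substituting E[q₂] and solving: E[c₂] = 7.33333, so q₁ = (101 − 2·22 + 7.33333)/6 = 10.7222.

10.72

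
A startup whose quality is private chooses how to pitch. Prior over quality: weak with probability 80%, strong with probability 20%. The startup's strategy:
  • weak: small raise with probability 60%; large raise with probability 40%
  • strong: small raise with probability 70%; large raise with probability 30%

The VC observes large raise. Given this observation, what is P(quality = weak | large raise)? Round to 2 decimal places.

0.84

P(large raise) = 0.8·0.4 + 0.2·0.3 = 0.38
P(weak | large raise) = (0.8·0.4) / 0.38 = 0.32 / 0.38 = 0.842105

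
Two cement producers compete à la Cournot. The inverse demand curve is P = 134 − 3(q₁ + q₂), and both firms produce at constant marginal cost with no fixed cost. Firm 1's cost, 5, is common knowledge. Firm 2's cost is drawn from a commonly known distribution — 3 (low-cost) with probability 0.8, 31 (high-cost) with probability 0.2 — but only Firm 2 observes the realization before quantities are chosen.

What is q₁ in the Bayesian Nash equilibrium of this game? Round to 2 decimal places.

Firm 2 with cost c maximizes (134 − 3(q₁+q₂) − c)·q₂, giving q₂(c) = (134 − c − 3q₁)/6.
E[c₂] = 0.8·3 + 0.2·31 = 8.6
Firm 1's FOC against E[q₂] yields q₁ = (134 − 2·5 + E[c₂])/9 = (134 − 10 + 8.6)/9 = 14.7333.

14.73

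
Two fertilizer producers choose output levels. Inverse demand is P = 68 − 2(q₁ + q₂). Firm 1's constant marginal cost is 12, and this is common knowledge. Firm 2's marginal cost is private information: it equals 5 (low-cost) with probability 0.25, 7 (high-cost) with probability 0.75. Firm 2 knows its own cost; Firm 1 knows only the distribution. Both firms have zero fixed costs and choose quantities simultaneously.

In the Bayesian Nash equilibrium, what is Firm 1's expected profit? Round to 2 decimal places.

Type-c best response for Firm 2: q₂(c) = (68 − c)/4 − q₁/2.
Firm 1 maximizes expected profit; its first-order condition is 68 − 4q₁ − 2E[q₂] − 12 = 0.
Substituting E[q₂] and solving: E[c₂] = 6.5, so q₁ = (68 − 2·12 + 6.5)/6 = 8.41667.
E[P] = 68 − 2·(q₁ + E[q₂]) = 28.8333; Firm 1's expected profit = (E[P] − 12)·q₁ = (28.8333 − 12)·8.41667 = 141.681.

141.68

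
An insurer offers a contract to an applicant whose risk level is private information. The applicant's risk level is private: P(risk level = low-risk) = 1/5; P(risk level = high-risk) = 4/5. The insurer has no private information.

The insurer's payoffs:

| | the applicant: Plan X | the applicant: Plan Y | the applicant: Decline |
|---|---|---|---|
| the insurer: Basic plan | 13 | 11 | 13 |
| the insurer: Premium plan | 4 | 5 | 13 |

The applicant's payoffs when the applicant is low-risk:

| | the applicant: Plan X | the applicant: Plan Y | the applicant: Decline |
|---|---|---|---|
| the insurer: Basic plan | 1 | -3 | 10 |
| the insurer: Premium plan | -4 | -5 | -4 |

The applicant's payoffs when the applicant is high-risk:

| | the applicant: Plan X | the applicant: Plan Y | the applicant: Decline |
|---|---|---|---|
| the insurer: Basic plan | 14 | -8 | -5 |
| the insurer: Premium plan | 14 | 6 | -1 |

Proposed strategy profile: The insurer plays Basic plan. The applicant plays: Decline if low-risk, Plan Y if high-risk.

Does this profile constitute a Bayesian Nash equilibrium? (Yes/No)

No

The insurer plays Basic plan: E[Basic plan] = 1/5·(13) + 4/5·(11) = 57/5; E[Premium plan] = 33/5. Best-responding. ✓
The applicant (risk level low-risk), facing Basic plan: Plan X gives 1, Plan Y gives -3, Decline gives 10. Proposed Decline is best. ✓
The applicant (risk level high-risk), facing Basic plan: Plan X gives 14, Plan Y gives -8, Decline gives -5. Proposed Plan Y is not best — profitable deviation exists. ✗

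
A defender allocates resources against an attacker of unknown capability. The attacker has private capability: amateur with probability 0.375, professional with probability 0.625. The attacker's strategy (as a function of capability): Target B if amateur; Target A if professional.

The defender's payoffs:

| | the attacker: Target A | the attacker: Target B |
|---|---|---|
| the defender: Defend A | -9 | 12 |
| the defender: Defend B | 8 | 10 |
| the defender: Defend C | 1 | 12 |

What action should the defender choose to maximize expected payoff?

E[Defend A] = 0.375·(12) + 0.625·(-9) = -1.125
E[Defend B] = 0.375·(10) + 0.625·(8) = 8.75
E[Defend C] = 0.375·(12) + 0.625·(1) = 5.125
Best response: Defend B (8.75 is the largest).

Defend B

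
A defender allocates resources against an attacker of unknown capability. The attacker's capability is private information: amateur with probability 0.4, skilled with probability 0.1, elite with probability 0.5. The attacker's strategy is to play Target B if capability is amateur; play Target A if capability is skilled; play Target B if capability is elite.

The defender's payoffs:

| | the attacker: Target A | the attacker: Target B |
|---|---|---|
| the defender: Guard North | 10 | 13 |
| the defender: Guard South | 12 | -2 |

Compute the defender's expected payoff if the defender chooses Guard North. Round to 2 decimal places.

12.70

Take the expectation over the attacker's capability, weighting each type's action by its prior probability.
E[Guard North] = 0.4·13 + 0.1·10 + 0.5·13 = 5.2 + 1 + 6.5 = 12.7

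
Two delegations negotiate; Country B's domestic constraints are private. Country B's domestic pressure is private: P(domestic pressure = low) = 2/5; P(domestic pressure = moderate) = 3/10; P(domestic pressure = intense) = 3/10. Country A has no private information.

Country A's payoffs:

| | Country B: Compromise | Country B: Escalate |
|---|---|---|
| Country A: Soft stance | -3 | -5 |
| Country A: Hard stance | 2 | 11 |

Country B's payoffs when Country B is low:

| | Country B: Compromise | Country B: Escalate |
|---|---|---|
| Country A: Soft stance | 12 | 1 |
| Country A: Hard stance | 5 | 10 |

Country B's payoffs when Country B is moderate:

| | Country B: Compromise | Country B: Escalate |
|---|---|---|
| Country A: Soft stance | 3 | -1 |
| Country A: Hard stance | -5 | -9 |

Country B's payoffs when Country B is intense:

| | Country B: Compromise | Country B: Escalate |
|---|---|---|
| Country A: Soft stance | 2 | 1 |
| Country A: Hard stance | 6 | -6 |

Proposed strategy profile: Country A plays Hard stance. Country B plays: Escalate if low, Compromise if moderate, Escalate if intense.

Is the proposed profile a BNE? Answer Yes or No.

Country A plays Hard stance: E[Hard stance] = 2/5·(11) + 3/10·(2) + 3/10·(11) = 83/10; E[Soft stance] = -22/5. Best-responding. ✓
Country B (domestic pressure low), facing Hard stance: Compromise gives 5, Escalate gives 10. Proposed Escalate is best. ✓
Country B (domestic pressure moderate), facing Hard stance: Compromise gives -5, Escalate gives -9. Proposed Compromise is best. ✓
Country B (domestic pressure intense), facing Hard stance: Compromise gives 6, Escalate gives -6. Proposed Escalate is not best — profitable deviation exists. ✗

No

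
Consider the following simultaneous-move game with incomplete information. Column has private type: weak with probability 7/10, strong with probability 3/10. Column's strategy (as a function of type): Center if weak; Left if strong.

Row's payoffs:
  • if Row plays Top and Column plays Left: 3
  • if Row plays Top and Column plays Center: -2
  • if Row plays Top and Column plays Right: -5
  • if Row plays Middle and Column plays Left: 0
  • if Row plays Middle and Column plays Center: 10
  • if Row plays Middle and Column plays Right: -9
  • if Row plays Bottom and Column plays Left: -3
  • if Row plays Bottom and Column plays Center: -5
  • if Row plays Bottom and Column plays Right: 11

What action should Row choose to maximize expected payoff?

Compute Row's expected payoff for each action, taking the expectation over Column's type.
E[Top] = 7/10·(-2) + 3/10·(3) = -1/2
E[Middle] = 7/10·(10) + 3/10·(0) = 7
E[Bottom] = 7/10·(-5) + 3/10·(-3) = -22/5
Best response: Middle (7 is the largest).

Middle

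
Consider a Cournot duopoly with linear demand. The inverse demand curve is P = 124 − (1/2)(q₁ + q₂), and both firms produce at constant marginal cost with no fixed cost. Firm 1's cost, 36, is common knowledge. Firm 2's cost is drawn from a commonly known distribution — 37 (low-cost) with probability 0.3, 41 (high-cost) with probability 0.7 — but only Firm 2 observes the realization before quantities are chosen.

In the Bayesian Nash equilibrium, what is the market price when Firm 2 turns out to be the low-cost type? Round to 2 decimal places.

Type-c best response for Firm 2: q₂(c) = (124 − c) − q₁/2.
Firm 1 maximizes expected profit; its first-order condition is 124 − q₁ − (1/2)E[q₂] − 36 = 0.
Substituting E[q₂] and solving: E[c₂] = 39.8, so q₁ = (124 − 2·36 + 39.8)/(3/2) = 61.2.
q₂(low-cost) = 56.4, so P = 124 − (1/2)·(61.2 + 56.4) = 65.2.

65.20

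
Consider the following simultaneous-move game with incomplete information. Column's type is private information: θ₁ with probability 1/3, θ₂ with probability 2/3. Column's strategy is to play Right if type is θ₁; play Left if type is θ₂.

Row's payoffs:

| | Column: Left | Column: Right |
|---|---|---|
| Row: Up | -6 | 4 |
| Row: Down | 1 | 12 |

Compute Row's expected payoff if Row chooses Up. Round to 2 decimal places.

Take the expectation over Column's type, weighting each type's action by its prior probability.
E[Up] = 1/3·4 + 2/3·(-6) = 4/3 + (-4) = -8/3

-2.67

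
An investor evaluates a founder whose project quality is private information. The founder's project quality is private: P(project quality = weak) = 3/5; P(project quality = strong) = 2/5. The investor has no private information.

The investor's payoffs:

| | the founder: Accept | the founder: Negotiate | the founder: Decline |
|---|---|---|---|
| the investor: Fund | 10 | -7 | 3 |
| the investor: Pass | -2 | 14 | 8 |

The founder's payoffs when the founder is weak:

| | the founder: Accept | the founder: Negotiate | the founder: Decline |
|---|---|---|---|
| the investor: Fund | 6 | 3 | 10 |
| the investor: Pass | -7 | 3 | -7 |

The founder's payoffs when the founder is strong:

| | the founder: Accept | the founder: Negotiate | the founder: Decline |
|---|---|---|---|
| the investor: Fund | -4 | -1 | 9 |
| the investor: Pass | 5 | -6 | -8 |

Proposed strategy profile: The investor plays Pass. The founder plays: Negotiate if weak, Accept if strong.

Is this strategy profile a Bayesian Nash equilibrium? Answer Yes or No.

A profile is a BNE iff every type of every player is best-responding given beliefs about the other side.
The investor plays Pass: E[Pass] = 3/5·(14) + 2/5·(-2) = 38/5; E[Fund] = -1/5. Best-responding. ✓
The founder (project quality weak), facing Pass: Accept gives -7, Negotiate gives 3, Decline gives -7. Proposed Negotiate is best. ✓
The founder (project quality strong), facing Pass: Accept gives 5, Negotiate gives -6, Decline gives -8. Proposed Accept is best. ✓

Yes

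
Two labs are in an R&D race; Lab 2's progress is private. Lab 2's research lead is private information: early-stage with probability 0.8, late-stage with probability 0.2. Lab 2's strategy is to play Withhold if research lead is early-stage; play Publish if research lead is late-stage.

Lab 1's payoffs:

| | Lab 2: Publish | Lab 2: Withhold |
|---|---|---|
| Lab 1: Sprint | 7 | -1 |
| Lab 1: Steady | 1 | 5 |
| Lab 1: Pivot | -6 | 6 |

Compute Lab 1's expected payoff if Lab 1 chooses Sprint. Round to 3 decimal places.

0.600

Take the expectation over Lab 2's research lead, weighting each type's action by its prior probability.
E[Sprint] = 0.8·(-1) + 0.2·7 = (-0.8) + 1.4 = 0.6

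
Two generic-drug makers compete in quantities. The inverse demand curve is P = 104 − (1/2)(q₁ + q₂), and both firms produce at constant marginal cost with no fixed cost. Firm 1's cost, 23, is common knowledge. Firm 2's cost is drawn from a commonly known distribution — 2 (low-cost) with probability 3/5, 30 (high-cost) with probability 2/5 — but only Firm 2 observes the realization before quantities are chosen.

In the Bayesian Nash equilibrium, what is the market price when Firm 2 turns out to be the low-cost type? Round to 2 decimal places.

41.13

Type-c best response for Firm 2: q₂(c) = (104 − c) − q₁/2.
Firm 1 maximizes expected profit; its first-order condition is 104 − q₁ − (1/2)E[q₂] − 23 = 0.
Substituting E[q₂] and solving: E[c₂] = 13.2, so q₁ = (104 − 2·23 + 13.2)/(3/2) = 47.4667.
q₂(low-cost) = 78.2667, so P = 104 − (1/2)·(47.4667 + 78.2667) = 41.1333.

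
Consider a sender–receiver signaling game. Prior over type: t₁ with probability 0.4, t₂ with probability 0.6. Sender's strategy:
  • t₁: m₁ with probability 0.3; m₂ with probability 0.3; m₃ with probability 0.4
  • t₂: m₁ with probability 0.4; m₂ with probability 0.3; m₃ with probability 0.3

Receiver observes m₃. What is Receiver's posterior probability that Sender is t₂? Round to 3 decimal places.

0.529

P(m₃) = 0.4·0.4 + 0.6·0.3 = 0.34
P(t₂ | m₃) = (0.6·0.3) / 0.34 = 0.18 / 0.34 = 0.529412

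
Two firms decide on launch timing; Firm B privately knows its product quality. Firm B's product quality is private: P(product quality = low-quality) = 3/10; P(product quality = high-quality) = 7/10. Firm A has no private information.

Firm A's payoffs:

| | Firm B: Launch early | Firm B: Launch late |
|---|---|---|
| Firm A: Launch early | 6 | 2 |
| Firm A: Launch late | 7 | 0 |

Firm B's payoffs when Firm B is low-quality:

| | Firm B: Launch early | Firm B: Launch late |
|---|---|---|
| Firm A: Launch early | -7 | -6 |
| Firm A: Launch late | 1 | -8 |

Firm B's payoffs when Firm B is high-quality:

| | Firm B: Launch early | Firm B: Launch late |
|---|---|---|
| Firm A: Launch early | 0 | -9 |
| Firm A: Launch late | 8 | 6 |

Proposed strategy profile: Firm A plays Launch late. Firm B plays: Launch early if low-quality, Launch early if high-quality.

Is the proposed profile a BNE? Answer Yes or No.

Yes

Firm A plays Launch late: E[Launch late] = 3/10·(7) + 7/10·(7) = 7; E[Launch early] = 6. Best-responding. ✓
Firm B (product quality low-quality), facing Launch late: Launch early gives 1, Launch late gives -8. Proposed Launch early is best. ✓
Firm B (product quality high-quality), facing Launch late: Launch early gives 8, Launch late gives 6. Proposed Launch early is best. ✓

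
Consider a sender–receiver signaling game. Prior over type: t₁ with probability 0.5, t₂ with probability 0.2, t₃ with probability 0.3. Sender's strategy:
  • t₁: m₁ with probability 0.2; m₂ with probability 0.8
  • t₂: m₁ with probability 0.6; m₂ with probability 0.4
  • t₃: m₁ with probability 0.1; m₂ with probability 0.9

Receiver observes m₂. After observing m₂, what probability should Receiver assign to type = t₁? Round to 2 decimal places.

Apply Bayes' rule using the sender's strategy as the likelihood.
P(m₂) = 0.5·0.8 + 0.2·0.4 + 0.3·0.9 = 0.75
P(t₁ | m₂) = (0.5·0.8) / 0.75 = 0.4 / 0.75 = 0.533333

0.53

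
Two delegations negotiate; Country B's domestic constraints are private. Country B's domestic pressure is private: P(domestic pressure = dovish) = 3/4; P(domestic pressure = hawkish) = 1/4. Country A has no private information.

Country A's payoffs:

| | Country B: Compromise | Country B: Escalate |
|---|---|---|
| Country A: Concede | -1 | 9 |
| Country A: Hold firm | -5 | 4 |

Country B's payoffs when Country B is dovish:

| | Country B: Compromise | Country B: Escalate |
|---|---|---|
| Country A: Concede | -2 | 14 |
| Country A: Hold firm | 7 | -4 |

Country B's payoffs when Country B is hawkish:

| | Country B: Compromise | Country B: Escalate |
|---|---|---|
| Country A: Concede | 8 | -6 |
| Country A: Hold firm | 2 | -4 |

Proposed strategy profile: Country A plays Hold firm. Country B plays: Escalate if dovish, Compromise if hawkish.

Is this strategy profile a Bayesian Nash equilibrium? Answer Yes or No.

A profile is a BNE iff every type of every player is best-responding given beliefs about the other side.
Country A plays Hold firm: E[Hold firm] = 3/4·(4) + 1/4·(-5) = 7/4; E[Concede] = 13/2. Not best-responding. ✗
Country B (domestic pressure dovish), facing Hold firm: Compromise gives 7, Escalate gives -4. Proposed Escalate is not best — profitable deviation exists. ✗
Country B (domestic pressure hawkish), facing Hold firm: Compromise gives 2, Escalate gives -4. Proposed Compromise is best. ✓

No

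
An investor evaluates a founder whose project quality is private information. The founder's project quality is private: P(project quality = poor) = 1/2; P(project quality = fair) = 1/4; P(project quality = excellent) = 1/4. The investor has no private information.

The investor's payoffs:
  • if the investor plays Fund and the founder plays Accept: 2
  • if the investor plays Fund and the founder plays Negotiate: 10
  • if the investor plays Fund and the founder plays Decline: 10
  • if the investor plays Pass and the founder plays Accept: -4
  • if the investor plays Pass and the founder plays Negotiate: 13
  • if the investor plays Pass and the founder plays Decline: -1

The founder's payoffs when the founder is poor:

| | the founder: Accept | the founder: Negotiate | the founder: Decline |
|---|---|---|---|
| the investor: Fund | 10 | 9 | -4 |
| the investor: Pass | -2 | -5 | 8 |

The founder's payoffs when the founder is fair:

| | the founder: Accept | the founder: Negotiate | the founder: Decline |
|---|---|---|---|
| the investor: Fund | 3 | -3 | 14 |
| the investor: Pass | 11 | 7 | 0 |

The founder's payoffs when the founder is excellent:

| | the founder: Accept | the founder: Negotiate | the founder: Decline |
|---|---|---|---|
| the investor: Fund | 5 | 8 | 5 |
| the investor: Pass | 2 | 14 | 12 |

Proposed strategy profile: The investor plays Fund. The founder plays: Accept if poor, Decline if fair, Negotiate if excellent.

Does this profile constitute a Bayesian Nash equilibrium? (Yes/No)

The investor plays Fund: E[Fund] = 1/2·(2) + 1/4·(10) + 1/4·(10) = 6; E[Pass] = 1. Best-responding. ✓
The founder (project quality poor), facing Fund: Accept gives 10, Negotiate gives 9, Decline gives -4. Proposed Accept is best. ✓
The founder (project quality fair), facing Fund: Accept gives 3, Negotiate gives -3, Decline gives 14. Proposed Decline is best. ✓
The founder (project quality excellent), facing Fund: Accept gives 5, Negotiate gives 8, Decline gives 5. Proposed Negotiate is best. ✓

Yes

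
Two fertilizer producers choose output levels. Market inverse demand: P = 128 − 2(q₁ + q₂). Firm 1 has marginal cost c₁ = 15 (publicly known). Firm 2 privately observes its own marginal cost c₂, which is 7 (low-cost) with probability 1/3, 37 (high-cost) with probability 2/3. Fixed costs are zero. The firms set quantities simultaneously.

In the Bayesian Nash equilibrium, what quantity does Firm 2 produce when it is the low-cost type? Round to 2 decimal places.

Each type of Firm 2 best-responds to q₁; Firm 1 best-responds to the expected q₂ over Firm 2's types.
Firm 2 with cost c maximizes (128 − 2(q₁+q₂) − c)·q₂, giving q₂(c) = (128 − c − 2q₁)/4.
E[c₂] = 1/3·7 + 2/3·37 = 27
Firm 1's FOC against E[q₂] yields q₁ = (128 − 2·15 + E[c₂])/6 = (128 − 30 + 27)/6 = 20.8333.
q₂(low-cost) = (128 − 7 − 2·20.8333)/4 = 19.8333.

19.83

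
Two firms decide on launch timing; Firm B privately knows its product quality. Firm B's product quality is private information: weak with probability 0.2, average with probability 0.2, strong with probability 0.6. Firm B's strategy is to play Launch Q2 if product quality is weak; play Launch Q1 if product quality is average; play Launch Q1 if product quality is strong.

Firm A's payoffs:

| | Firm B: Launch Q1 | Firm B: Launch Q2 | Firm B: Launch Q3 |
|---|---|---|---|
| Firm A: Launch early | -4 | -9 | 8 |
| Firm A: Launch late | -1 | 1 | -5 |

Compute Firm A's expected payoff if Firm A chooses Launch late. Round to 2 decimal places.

E[Launch late] = 0.2·1 + 0.2·(-1) + 0.6·(-1) = 0.2 + (-0.2) + (-0.6) = -0.6

-0.60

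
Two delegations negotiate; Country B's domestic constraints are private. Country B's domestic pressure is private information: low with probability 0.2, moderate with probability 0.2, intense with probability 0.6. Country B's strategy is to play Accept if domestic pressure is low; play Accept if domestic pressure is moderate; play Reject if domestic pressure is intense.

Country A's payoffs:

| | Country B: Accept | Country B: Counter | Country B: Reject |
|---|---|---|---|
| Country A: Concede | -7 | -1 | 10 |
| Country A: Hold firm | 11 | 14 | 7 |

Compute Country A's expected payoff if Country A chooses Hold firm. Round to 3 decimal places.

E[Hold firm] = 0.2·11 + 0.2·11 + 0.6·7 = 2.2 + 2.2 + 4.2 = 8.6

8.600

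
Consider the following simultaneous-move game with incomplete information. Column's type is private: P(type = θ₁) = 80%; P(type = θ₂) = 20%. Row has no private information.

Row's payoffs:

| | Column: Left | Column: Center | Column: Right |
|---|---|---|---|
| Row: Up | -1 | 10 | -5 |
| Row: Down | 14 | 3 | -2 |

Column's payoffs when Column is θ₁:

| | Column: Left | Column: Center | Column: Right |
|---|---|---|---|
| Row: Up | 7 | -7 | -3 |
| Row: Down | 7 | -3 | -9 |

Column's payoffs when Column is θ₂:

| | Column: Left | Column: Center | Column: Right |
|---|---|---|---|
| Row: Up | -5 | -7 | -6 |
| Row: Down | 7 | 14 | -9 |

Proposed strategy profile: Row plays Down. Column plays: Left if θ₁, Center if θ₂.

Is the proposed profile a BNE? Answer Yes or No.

Yes

Row plays Down: E[Down] = 0.8·(14) + 0.2·(3) = 11.8; E[Up] = 1.2. Best-responding. ✓
Column (type θ₁), facing Down: Left gives 7, Center gives -3, Right gives -9. Proposed Left is best. ✓
Column (type θ₂), facing Down: Left gives 7, Center gives 14, Right gives -9. Proposed Center is best. ✓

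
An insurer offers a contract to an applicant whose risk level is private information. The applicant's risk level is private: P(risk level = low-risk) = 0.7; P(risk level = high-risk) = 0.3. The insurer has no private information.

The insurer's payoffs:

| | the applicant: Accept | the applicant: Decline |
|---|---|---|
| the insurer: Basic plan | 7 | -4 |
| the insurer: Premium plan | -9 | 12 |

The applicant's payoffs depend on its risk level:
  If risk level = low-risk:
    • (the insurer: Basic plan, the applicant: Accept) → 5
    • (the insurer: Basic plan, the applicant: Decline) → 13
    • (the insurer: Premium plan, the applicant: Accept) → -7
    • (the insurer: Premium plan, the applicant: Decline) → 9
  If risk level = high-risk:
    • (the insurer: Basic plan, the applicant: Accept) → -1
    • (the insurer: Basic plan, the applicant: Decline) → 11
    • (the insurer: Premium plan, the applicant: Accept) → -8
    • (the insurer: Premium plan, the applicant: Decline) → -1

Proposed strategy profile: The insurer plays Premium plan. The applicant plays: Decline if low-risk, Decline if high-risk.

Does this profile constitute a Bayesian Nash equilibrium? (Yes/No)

The insurer plays Premium plan: E[Premium plan] = 0.7·(12) + 0.3·(12) = 12; E[Basic plan] = -4. Best-responding. ✓
The applicant (risk level low-risk), facing Premium plan: Accept gives -7, Decline gives 9. Proposed Decline is best. ✓
The applicant (risk level high-risk), facing Premium plan: Accept gives -8, Decline gives -1. Proposed Decline is best. ✓

Yes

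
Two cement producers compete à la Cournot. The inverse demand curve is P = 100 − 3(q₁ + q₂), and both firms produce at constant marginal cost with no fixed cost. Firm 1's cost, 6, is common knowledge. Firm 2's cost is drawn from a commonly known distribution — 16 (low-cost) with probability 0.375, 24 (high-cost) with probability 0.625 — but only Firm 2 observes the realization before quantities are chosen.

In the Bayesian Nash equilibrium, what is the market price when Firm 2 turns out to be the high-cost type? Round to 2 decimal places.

Type-c best response for Firm 2: q₂(c) = (100 − c)/6 − q₁/2.
Firm 1 maximizes expected profit; its first-order condition is 100 − 6q₁ − 3E[q₂] − 6 = 0.
Substituting E[q₂] and solving: E[c₂] = 21, so q₁ = (100 − 2·6 + 21)/9 = 12.1111.
q₂(high-cost) = 6.61111, so P = 100 − 3·(12.1111 + 6.61111) = 43.8333.

43.83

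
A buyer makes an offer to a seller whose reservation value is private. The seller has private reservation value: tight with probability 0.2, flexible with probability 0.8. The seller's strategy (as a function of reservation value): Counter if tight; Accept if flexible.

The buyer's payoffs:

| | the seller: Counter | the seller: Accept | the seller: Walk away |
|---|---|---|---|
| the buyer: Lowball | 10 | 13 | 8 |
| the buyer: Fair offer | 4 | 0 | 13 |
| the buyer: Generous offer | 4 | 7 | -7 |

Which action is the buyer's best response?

E[Lowball] = 0.2·(10) + 0.8·(13) = 12.4
E[Fair offer] = 0.2·(4) + 0.8·(0) = 0.8
E[Generous offer] = 0.2·(4) + 0.8·(7) = 6.4
Best response: Lowball (12.4 is the largest).

Lowball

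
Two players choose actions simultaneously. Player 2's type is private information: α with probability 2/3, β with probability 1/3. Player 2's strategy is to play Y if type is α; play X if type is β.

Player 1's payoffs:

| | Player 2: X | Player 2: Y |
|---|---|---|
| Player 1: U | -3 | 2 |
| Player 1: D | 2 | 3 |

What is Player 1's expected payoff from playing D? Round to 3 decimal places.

E[D] = 2/3·3 + 1/3·2 = 2 + 2/3 = 8/3

2.667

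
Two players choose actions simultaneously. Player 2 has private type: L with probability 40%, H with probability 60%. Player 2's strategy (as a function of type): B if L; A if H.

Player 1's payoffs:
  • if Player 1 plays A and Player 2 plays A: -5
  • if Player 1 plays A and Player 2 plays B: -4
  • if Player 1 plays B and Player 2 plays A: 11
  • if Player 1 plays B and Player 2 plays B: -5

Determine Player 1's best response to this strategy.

Compute Player 1's expected payoff for each action, taking the expectation over Player 2's type.
E[A] = 0.4·(-4) + 0.6·(-5) = -4.6
E[B] = 0.4·(-5) + 0.6·(11) = 4.6
Best response: B (4.6 is the largest).

B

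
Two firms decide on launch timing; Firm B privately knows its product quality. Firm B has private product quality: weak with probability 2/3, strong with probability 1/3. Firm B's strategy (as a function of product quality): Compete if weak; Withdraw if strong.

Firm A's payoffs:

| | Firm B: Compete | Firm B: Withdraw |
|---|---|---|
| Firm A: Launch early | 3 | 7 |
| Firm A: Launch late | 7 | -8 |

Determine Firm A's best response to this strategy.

Compute Firm A's expected payoff for each action, taking the expectation over Firm B's type.
E[Launch early] = 2/3·(3) + 1/3·(7) = 13/3
E[Launch late] = 2/3·(7) + 1/3·(-8) = 2
Best response: Launch early (13/3 is the largest).

Launch early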